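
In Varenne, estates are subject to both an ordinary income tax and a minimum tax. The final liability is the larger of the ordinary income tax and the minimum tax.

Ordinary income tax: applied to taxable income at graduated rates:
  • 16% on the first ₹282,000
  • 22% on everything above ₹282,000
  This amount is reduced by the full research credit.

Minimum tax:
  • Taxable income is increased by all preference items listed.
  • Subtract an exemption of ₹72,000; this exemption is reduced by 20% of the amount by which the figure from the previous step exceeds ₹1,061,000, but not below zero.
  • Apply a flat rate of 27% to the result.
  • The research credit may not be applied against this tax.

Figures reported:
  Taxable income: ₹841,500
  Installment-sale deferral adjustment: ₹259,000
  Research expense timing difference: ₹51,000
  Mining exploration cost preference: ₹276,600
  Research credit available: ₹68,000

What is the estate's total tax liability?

Minimum tax:
  Adjusted income: ₹841,500 + ₹259,000 + ₹51,000 + ₹276,600 = ₹1,428,100
  Exemption: 20% × (₹1,428,100 − ₹1,061,000) = ₹73,420 ≥ ₹72,000, so the exemption is fully phased out
  Base: ₹1,428,100 − ₹0 = ₹1,428,100
  ₹1,428,100 × 27% = ₹385,587

Ordinary income tax:
  ₹282,000 × 16% = ₹45,120
  ₹559,500 × 22% = ₹123,090
  → ₹168,210
  Less research credit ₹68,000 → ₹100,210

₹385,587 > ₹100,210, so the minimum tax is the binding amount.

₹385,587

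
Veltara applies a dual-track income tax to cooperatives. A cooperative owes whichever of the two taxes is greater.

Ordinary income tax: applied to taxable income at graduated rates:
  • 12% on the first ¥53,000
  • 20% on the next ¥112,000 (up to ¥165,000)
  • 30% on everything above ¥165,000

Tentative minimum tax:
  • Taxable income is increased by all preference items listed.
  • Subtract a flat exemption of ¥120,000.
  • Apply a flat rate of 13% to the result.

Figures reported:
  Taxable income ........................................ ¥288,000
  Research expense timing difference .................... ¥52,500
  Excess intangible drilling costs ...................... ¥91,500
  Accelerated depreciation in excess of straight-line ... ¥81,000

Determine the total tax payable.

¥65,660

Tentative minimum tax:
  Adjusted income: ¥288,000 + ¥52,500 + ¥91,500 + ¥81,000 = ¥513,000
  Less exemption ¥120,000 → base ¥393,000
  ¥393,000 × 13% = ¥51,090

Ordinary income tax:
  ¥53,000 × 12% = ¥6,360
  ¥112,000 × 20% = ¥22,400
  ¥123,000 × 30% = ¥36,900
  → ¥65,660

¥65,660 > ¥51,090, so the ordinary income tax governs.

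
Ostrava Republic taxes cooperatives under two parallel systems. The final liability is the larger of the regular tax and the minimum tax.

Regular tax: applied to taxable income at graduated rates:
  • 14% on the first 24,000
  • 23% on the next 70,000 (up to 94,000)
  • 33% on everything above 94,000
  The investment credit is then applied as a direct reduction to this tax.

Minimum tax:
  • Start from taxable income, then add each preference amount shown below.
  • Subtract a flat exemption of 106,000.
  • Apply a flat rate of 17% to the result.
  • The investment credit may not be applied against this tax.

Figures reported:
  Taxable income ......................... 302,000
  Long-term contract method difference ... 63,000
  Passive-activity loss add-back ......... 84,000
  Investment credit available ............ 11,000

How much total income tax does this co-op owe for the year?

77,100

Minimum tax:
  Adjusted income: 302,000 + 63,000 + 84,000 = 449,000
  Less exemption 106,000 → base 343,000
  343,000 × 17% = 58,310

Regular tax:
  24,000 × 14% = 3,360
  70,000 × 23% = 16,100
  208,000 × 33% = 68,640
  → 88,100
  Less investment credit 11,000 → 77,100

77,100 > 58,310, so the regular tax governs.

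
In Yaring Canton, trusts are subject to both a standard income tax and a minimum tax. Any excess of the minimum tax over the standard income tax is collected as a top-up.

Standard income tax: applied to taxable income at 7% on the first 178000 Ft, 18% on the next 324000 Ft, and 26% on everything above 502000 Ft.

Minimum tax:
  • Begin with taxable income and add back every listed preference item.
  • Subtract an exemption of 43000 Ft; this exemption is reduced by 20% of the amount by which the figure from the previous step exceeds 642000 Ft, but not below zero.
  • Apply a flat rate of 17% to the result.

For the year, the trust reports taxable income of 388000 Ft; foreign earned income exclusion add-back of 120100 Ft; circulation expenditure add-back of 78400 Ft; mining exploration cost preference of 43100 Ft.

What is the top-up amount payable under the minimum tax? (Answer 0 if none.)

49462 Ft

Standard income tax:
  178000 Ft × 7% = 12460 Ft
  210000 Ft × 18% = 37800 Ft
  → 50260 Ft

Minimum tax:
  Adjusted income: 388000 Ft + 120100 Ft + 78400 Ft + 43100 Ft = 629600 Ft
  Exemption: 629600 Ft ≤ 642000 Ft, so full 43000 Ft applies
  Base: 629600 Ft − 43000 Ft = 586600 Ft
  586600 Ft × 17% = 99722 Ft

Excess of minimum tax over standard income tax: 99722 Ft − 50260 Ft = 49462 Ft.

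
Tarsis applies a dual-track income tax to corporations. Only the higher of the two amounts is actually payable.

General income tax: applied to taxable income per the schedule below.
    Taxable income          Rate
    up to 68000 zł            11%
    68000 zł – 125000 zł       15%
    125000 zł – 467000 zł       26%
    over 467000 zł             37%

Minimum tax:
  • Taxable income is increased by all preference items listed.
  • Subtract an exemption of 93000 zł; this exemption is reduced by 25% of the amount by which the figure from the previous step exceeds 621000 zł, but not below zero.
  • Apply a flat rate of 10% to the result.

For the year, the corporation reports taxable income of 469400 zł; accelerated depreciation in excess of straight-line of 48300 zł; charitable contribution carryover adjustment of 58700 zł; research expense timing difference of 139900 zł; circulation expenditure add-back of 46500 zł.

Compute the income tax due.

General income tax:
  68000 zł × 11% = 7480 zł
  57000 zł × 15% = 8550 zł
  342000 zł × 26% = 88920 zł
  2400 zł × 37% = 888 zł
  → 105838 zł

Minimum tax:
  Adjusted income: 469400 zł + 48300 zł + 58700 zł + 139900 zł + 46500 zł = 762800 zł
  Exemption: 93000 zł − 25% × (762800 zł − 621000 zł) = 93000 zł − 35450 zł = 57550 zł
  Base: 762800 zł − 57550 zł = 705250 zł
  705250 zł × 10% = 70525 zł

105838 zł > 70525 zł, so the general income tax governs.

105838 zł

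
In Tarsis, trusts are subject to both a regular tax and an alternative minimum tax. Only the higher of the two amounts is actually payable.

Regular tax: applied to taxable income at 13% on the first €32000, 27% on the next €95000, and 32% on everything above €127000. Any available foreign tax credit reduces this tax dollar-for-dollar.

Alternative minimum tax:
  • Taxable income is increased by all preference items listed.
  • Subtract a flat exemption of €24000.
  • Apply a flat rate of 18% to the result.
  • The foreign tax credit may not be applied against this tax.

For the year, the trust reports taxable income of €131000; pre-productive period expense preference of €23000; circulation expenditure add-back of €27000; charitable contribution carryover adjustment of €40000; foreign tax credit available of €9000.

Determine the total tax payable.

€35460

Alternative minimum tax:
  Adjusted income: €131000 + €23000 + €27000 + €40000 = €221000
  Less exemption €24000 → base €197000
  €197000 × 18% = €35460

Regular tax:
  €32000 × 13% = €4160
  €95000 × 27% = €25650
  €4000 × 32% = €1280
  → €31090
  Less foreign tax credit €9000 → €22090

€35460 > €22090, so the alternative minimum tax is the binding amount.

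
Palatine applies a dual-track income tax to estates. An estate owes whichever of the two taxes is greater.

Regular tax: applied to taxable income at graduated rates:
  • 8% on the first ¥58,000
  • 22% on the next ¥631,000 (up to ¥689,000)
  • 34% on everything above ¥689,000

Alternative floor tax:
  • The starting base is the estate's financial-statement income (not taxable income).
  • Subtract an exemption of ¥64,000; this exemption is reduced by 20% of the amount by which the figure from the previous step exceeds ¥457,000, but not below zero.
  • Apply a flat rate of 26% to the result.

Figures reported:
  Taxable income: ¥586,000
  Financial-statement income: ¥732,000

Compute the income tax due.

Regular tax:
  ¥58,000 × 8% = ¥4,640
  ¥528,000 × 22% = ¥116,160
  → ¥120,800

Alternative floor tax:
  Base (financial-statement income): ¥732,000
  Exemption: ¥64,000 − 20% × (¥732,000 − ¥457,000) = ¥64,000 − ¥55,000 = ¥9,000
  Base: ¥732,000 − ¥9,000 = ¥723,000
  ¥723,000 × 26% = ¥187,980

¥187,980 > ¥120,800, so the alternative floor tax is the binding amount.

¥187,980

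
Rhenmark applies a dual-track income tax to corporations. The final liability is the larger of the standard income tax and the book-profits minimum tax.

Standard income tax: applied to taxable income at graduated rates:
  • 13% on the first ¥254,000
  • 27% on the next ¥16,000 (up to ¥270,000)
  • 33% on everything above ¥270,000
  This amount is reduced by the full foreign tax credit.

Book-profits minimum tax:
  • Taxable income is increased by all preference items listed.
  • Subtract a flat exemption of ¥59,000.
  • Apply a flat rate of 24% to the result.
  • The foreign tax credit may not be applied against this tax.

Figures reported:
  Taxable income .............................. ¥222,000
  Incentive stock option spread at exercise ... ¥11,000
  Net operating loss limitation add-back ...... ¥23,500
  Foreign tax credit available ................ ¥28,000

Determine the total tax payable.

¥47,400

Standard income tax:
  ¥222,000 × 13% = ¥28,860
  Less foreign tax credit ¥28,000 → ¥860

Book-profits minimum tax:
  Adjusted income: ¥222,000 + ¥11,000 + ¥23,500 = ¥256,500
  Less exemption ¥59,000 → base ¥197,500
  ¥197,500 × 24% = ¥47,400

¥47,400 > ¥860, so the book-profits minimum tax is the binding amount.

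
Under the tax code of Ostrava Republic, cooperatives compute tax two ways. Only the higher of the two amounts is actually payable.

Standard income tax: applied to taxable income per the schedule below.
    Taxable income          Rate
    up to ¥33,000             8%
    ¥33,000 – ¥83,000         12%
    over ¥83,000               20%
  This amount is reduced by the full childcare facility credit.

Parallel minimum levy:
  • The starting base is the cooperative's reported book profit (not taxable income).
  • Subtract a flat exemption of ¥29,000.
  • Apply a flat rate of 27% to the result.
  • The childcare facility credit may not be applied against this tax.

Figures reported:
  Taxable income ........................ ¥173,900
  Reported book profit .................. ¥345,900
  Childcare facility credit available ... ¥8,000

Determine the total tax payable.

Standard income tax:
  ¥33,000 × 8% = ¥2,640
  ¥50,000 × 12% = ¥6,000
  ¥90,900 × 20% = ¥18,180
  → ¥26,820
  Less childcare facility credit ¥8,000 → ¥18,820

Parallel minimum levy:
  Base (reported book profit): ¥345,900
  Less exemption ¥29,000 → base ¥316,900
  ¥316,900 × 27% = ¥85,563

¥85,563 > ¥18,820, so the parallel minimum levy is the binding amount.

¥85,563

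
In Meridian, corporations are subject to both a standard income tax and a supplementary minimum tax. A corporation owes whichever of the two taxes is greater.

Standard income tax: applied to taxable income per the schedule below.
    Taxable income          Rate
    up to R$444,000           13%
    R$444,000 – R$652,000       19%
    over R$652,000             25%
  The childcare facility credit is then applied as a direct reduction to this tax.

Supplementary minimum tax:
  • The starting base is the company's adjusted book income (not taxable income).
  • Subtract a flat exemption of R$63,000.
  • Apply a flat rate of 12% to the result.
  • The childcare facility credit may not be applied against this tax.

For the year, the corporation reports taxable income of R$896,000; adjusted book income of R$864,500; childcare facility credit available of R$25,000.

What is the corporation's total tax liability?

Supplementary minimum tax:
  Base (adjusted book income): R$864,500
  Less exemption R$63,000 → base R$801,500
  R$801,500 × 12% = R$96,180

Standard income tax:
  R$444,000 × 13% = R$57,720
  R$208,000 × 19% = R$39,520
  R$244,000 × 25% = R$61,000
  → R$158,240
  Less childcare facility credit R$25,000 → R$133,240

R$133,240 > R$96,180, so the standard income tax governs.

R$133,240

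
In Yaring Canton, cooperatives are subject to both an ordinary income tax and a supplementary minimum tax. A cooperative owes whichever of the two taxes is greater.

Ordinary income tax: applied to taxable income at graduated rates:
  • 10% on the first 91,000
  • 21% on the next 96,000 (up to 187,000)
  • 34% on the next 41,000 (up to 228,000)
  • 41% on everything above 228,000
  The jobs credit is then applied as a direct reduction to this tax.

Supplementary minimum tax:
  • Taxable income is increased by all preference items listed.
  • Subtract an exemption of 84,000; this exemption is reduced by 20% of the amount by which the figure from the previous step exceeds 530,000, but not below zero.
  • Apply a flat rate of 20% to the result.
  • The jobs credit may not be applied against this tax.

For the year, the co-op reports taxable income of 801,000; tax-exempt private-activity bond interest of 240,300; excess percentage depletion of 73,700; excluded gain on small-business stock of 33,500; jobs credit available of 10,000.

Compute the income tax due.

Ordinary income tax:
  91,000 × 10% = 9,100
  96,000 × 21% = 20,160
  41,000 × 34% = 13,940
  573,000 × 41% = 234,930
  → 278,130
  Less jobs credit 10,000 → 268,130

Supplementary minimum tax:
  Adjusted income: 801,000 + 240,300 + 73,700 + 33,500 = 1,148,500
  Exemption: 20% × (1,148,500 − 530,000) = 123,700 ≥ 84,000, so the exemption is fully phased out
  Base: 1,148,500 − 0 = 1,148,500
  1,148,500 × 20% = 229,700

268,130 > 229,700, so the ordinary income tax governs.

268,130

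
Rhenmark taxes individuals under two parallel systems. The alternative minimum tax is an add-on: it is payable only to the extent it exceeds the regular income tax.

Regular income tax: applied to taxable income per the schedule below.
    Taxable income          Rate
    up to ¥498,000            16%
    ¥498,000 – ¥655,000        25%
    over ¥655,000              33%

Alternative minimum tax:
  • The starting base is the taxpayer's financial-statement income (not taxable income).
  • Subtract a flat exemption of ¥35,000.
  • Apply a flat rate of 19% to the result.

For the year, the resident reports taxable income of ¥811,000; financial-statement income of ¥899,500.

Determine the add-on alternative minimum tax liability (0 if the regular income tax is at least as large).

¥0

Regular income tax:
  ¥498,000 × 16% = ¥79,680
  ¥157,000 × 25% = ¥39,250
  ¥156,000 × 33% = ¥51,480
  → ¥170,410

Alternative minimum tax:
  Base (financial-statement income): ¥899,500
  Less exemption ¥35,000 → base ¥864,500
  ¥864,500 × 19% = ¥164,255

¥164,255 ≤ ¥170,410, so no add-on is due.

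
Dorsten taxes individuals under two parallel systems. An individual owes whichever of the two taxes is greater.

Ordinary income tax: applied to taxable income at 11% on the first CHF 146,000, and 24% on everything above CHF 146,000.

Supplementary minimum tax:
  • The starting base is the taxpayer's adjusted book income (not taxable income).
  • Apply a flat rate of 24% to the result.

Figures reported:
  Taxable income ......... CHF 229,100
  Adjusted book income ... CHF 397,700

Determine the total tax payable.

CHF 95,448

Ordinary income tax:
  CHF 146,000 × 11% = CHF 16,060
  CHF 83,100 × 24% = CHF 19,944
  → CHF 36,004

Supplementary minimum tax:
  Base (adjusted book income): CHF 397,700
  CHF 397,700 × 24% = CHF 95,448

CHF 95,448 > CHF 36,004, so the supplementary minimum tax is the binding amount.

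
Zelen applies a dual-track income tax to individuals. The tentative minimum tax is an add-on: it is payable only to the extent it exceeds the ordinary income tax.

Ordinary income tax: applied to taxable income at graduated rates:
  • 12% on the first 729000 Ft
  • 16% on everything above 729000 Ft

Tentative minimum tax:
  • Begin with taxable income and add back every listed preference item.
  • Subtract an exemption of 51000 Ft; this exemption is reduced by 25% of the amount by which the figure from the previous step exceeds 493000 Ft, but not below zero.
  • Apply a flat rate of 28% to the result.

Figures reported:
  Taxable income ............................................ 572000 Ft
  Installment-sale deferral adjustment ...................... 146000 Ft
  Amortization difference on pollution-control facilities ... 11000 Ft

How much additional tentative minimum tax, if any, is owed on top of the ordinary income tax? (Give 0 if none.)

135480 Ft

Ordinary income tax:
  572000 Ft × 12% = 68640 Ft

Tentative minimum tax:
  Adjusted income: 572000 Ft + 146000 Ft + 11000 Ft = 729000 Ft
  Exemption: 25% × (729000 Ft − 493000 Ft) = 59000 Ft ≥ 51000 Ft, so the exemption is fully phased out
  Base: 729000 Ft − 0 Ft = 729000 Ft
  729000 Ft × 28% = 204120 Ft

Excess of tentative minimum tax over ordinary income tax: 204120 Ft − 68640 Ft = 135480 Ft.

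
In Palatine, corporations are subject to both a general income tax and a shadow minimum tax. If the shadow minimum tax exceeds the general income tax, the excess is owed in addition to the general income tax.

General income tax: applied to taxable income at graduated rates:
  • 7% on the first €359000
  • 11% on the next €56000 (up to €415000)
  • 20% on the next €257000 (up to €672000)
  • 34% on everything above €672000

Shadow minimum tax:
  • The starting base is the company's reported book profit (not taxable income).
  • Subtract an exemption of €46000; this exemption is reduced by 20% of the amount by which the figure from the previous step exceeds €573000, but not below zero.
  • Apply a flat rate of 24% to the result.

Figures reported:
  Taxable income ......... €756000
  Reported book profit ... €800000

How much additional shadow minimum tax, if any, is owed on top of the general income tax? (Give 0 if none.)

€80606

General income tax:
  €359000 × 7% = €25130
  €56000 × 11% = €6160
  €257000 × 20% = €51400
  €84000 × 34% = €28560
  → €111250

Shadow minimum tax:
  Base (reported book profit): €800000
  Exemption: €46000 − 20% × (€800000 − €573000) = €46000 − €45400 = €600
  Base: €800000 − €600 = €799400
  €799400 × 24% = €191856

Excess of shadow minimum tax over general income tax: €191856 − €111250 = €80606.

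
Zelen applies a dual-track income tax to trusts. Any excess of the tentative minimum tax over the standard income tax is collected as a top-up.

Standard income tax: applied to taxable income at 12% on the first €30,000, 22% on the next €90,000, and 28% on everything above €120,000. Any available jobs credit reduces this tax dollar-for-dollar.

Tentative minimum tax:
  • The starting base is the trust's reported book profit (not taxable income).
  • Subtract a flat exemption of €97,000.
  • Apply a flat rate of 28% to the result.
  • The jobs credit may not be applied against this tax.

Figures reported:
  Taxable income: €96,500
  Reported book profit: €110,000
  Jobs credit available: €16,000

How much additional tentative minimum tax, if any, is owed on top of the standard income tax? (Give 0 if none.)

Tentative minimum tax:
  Base (reported book profit): €110,000
  Less exemption €97,000 → base €13,000
  €13,000 × 28% = €3,640

Standard income tax:
  €30,000 × 12% = €3,600
  €66,500 × 22% = €14,630
  → €18,230
  Less jobs credit €16,000 → €2,230

Excess of tentative minimum tax over standard income tax: €3,640 − €2,230 = €1,410.

€1,410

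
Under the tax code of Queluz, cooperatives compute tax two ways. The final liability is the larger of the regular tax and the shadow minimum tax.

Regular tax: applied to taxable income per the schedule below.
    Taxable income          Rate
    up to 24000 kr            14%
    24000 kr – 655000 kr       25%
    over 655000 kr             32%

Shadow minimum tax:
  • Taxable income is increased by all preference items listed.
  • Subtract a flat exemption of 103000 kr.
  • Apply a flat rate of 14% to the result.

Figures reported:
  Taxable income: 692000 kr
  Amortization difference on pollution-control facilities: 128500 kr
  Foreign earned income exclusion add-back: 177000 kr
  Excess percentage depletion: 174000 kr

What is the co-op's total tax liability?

172950 kr

Regular tax:
  24000 kr × 14% = 3360 kr
  631000 kr × 25% = 157750 kr
  37000 kr × 32% = 11840 kr
  → 172950 kr

Shadow minimum tax:
  Adjusted income: 692000 kr + 128500 kr + 177000 kr + 174000 kr = 1171500 kr
  Less exemption 103000 kr → base 1068500 kr
  1068500 kr × 14% = 149590 kr

172950 kr > 149590 kr, so the regular tax governs.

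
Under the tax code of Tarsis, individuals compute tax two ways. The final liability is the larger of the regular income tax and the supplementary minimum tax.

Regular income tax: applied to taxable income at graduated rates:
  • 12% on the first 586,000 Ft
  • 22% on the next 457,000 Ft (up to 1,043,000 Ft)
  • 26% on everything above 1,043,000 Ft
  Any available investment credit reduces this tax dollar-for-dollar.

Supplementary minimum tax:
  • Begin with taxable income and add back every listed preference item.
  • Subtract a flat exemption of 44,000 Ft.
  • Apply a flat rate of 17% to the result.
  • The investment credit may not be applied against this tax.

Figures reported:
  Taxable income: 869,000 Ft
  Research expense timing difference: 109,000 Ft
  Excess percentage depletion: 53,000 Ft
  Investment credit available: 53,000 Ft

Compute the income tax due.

Regular income tax:
  586,000 Ft × 12% = 70,320 Ft
  283,000 Ft × 22% = 62,260 Ft
  → 132,580 Ft
  Less investment credit 53,000 Ft → 79,580 Ft

Supplementary minimum tax:
  Adjusted income: 869,000 Ft + 109,000 Ft + 53,000 Ft = 1,031,000 Ft
  Less exemption 44,000 Ft → base 987,000 Ft
  987,000 Ft × 17% = 167,790 Ft

167,790 Ft > 79,580 Ft, so the supplementary minimum tax is the binding amount.

167,790 Ft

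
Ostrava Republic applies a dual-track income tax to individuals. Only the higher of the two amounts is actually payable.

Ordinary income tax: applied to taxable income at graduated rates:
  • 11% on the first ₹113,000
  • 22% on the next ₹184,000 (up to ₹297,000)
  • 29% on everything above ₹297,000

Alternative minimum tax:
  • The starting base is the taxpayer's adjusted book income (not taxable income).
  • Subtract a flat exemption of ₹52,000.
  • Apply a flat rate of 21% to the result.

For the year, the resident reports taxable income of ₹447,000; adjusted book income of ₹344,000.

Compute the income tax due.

Ordinary income tax:
  ₹113,000 × 11% = ₹12,430
  ₹184,000 × 22% = ₹40,480
  ₹150,000 × 29% = ₹43,500
  → ₹96,410

Alternative minimum tax:
  Base (adjusted book income): ₹344,000
  Less exemption ₹52,000 → base ₹292,000
  ₹292,000 × 21% = ₹61,320

₹96,410 > ₹61,320, so the ordinary income tax governs.

₹96,410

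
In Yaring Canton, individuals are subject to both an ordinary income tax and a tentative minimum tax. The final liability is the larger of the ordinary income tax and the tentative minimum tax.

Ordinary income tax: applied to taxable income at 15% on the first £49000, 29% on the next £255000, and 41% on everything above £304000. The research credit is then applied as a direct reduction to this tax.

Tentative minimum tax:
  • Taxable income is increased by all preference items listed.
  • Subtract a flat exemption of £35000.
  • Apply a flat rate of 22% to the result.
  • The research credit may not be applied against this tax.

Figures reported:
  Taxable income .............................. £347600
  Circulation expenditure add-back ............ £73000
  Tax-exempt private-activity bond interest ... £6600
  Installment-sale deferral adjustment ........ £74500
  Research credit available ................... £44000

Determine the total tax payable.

£102674

Ordinary income tax:
  £49000 × 15% = £7350
  £255000 × 29% = £73950
  £43600 × 41% = £17876
  → £99176
  Less research credit £44000 → £55176

Tentative minimum tax:
  Adjusted income: £347600 + £73000 + £6600 + £74500 = £501700
  Less exemption £35000 → base £466700
  £466700 × 22% = £102674

£102674 > £55176, so the tentative minimum tax is the binding amount.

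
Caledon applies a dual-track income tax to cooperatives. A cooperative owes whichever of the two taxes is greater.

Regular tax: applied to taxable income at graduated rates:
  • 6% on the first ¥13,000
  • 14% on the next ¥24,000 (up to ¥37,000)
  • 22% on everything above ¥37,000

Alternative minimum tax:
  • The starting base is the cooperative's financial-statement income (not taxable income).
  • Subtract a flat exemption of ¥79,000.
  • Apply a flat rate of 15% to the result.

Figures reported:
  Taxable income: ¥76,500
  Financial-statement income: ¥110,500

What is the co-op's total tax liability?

Regular tax:
  ¥13,000 × 6% = ¥780
  ¥24,000 × 14% = ¥3,360
  ¥39,500 × 22% = ¥8,690
  → ¥12,830

Alternative minimum tax:
  Base (financial-statement income): ¥110,500
  Less exemption ¥79,000 → base ¥31,500
  ¥31,500 × 15% = ¥4,725

¥12,830 > ¥4,725, so the regular tax governs.

¥12,830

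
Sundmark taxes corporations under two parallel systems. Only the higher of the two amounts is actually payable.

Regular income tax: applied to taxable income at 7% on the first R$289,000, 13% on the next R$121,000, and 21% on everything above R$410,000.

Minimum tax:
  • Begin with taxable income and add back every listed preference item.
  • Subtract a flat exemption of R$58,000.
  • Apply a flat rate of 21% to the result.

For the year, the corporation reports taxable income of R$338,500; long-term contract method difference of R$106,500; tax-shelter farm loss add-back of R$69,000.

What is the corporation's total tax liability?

Minimum tax:
  Adjusted income: R$338,500 + R$106,500 + R$69,000 = R$514,000
  Less exemption R$58,000 → base R$456,000
  R$456,000 × 21% = R$95,760

Regular income tax:
  R$289,000 × 7% = R$20,230
  R$49,500 × 13% = R$6,435
  → R$26,665

R$95,760 > R$26,665, so the minimum tax is the binding amount.

R$95,760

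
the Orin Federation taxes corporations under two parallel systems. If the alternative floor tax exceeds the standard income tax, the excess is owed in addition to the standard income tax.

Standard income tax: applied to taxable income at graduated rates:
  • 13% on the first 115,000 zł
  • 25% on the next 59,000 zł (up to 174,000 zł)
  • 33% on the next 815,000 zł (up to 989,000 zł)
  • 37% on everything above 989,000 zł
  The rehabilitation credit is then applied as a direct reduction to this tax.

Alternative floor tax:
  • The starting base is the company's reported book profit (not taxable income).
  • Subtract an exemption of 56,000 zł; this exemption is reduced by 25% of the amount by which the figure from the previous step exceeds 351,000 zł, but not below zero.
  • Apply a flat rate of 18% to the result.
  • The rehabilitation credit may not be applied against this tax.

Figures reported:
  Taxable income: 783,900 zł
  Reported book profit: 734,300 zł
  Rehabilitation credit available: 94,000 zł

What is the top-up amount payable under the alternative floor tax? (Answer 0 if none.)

0 zł

Alternative floor tax:
  Base (reported book profit): 734,300 zł
  Exemption: 25% × (734,300 zł − 351,000 zł) = 95,825 zł ≥ 56,000 zł, so the exemption is fully phased out
  Base: 734,300 zł − 0 zł = 734,300 zł
  734,300 zł × 18% = 132,174 zł

Standard income tax:
  115,000 zł × 13% = 14,950 zł
  59,000 zł × 25% = 14,750 zł
  609,900 zł × 33% = 201,267 zł
  → 230,967 zł
  Less rehabilitation credit 94,000 zł → 136,967 zł

132,174 zł ≤ 136,967 zł, so no add-on is due.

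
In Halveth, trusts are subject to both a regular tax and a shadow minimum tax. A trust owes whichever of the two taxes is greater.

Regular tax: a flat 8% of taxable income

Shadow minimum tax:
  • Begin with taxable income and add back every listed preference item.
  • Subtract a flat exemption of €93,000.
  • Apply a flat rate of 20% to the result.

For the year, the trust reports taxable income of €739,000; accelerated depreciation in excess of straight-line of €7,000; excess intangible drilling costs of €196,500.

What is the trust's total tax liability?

Regular tax:
  €739,000 × 8% = €59,120

Shadow minimum tax:
  Adjusted income: €739,000 + €7,000 + €196,500 = €942,500
  Less exemption €93,000 → base €849,500
  €849,500 × 20% = €169,900

€169,900 > €59,120, so the shadow minimum tax is the binding amount.

€169,900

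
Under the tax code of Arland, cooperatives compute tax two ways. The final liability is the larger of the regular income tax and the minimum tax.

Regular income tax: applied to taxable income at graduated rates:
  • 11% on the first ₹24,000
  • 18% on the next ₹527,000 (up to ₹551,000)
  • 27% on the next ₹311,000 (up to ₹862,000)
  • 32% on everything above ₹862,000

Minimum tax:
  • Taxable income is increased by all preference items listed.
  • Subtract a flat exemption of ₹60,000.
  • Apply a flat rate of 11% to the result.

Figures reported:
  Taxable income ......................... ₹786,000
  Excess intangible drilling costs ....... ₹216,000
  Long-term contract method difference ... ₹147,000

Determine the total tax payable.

Regular income tax:
  ₹24,000 × 11% = ₹2,640
  ₹527,000 × 18% = ₹94,860
  ₹235,000 × 27% = ₹63,450
  → ₹160,950

Minimum tax:
  Adjusted income: ₹786,000 + ₹216,000 + ₹147,000 = ₹1,149,000
  Less exemption ₹60,000 → base ₹1,089,000
  ₹1,089,000 × 11% = ₹119,790

₹160,950 > ₹119,790, so the regular income tax governs.

₹160,950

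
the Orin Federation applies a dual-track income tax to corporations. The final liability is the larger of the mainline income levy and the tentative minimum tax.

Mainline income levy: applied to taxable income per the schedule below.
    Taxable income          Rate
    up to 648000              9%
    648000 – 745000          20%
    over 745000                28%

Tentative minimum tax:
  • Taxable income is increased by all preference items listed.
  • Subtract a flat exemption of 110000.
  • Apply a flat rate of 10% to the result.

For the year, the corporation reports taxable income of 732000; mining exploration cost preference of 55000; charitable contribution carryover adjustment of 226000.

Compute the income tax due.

Mainline income levy:
  648000 × 9% = 58320
  84000 × 20% = 16800
  → 75120

Tentative minimum tax:
  Adjusted income: 732000 + 55000 + 226000 = 1013000
  Less exemption 110000 → base 903000
  903000 × 10% = 90300

90300 > 75120, so the tentative minimum tax is the binding amount.

90300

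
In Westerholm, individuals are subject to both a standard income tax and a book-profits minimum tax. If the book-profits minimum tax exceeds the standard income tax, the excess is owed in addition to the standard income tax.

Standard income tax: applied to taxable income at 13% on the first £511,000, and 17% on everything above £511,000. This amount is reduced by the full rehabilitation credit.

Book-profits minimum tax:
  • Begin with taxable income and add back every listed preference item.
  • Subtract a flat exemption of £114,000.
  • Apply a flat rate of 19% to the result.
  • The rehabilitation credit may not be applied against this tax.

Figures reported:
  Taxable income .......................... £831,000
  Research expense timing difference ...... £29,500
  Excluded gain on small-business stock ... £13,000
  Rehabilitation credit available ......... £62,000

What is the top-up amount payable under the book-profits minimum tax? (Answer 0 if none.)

Book-profits minimum tax:
  Adjusted income: £831,000 + £29,500 + £13,000 = £873,500
  Less exemption £114,000 → base £759,500
  £759,500 × 19% = £144,305

Standard income tax:
  £511,000 × 13% = £66,430
  £320,000 × 17% = £54,400
  → £120,830
  Less rehabilitation credit £62,000 → £58,830

Excess of book-profits minimum tax over standard income tax: £144,305 − £58,830 = £85,475.

£85,475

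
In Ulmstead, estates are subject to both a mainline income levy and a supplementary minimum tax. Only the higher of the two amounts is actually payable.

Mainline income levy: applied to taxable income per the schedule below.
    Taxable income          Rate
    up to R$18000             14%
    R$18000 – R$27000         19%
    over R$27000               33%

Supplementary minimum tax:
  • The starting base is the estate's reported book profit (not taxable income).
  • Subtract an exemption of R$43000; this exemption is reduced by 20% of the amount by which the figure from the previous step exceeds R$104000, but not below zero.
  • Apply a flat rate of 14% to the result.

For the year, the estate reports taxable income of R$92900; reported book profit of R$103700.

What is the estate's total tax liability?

R$25977

Supplementary minimum tax:
  Base (reported book profit): R$103700
  Exemption: R$103700 ≤ R$104000, so full R$43000 applies
  Base: R$103700 − R$43000 = R$60700
  R$60700 × 14% = R$8498

Mainline income levy:
  R$18000 × 14% = R$2520
  R$9000 × 19% = R$1710
  R$65900 × 33% = R$21747
  → R$25977

R$25977 > R$8498, so the mainline income levy governs.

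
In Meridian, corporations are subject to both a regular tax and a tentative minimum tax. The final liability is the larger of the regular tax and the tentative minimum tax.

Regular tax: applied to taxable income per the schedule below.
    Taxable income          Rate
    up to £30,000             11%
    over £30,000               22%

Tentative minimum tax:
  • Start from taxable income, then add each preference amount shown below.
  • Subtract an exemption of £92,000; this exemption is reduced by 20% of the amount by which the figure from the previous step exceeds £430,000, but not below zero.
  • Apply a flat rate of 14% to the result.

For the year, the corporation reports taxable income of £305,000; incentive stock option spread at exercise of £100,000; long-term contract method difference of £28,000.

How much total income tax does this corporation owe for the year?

Tentative minimum tax:
  Adjusted income: £305,000 + £100,000 + £28,000 = £433,000
  Exemption: £92,000 − 20% × (£433,000 − £430,000) = £92,000 − £600 = £91,400
  Base: £433,000 − £91,400 = £341,600
  £341,600 × 14% = £47,824

Regular tax:
  £30,000 × 11% = £3,300
  £275,000 × 22% = £60,500
  → £63,800

£63,800 > £47,824, so the regular tax governs.

£63,800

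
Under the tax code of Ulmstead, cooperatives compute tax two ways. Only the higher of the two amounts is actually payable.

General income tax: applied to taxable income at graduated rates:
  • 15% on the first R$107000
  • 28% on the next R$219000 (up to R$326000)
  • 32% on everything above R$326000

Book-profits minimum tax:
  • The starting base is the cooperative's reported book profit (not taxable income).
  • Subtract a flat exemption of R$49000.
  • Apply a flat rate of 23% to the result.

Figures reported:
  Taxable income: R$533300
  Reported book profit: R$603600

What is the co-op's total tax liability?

Book-profits minimum tax:
  Base (reported book profit): R$603600
  Less exemption R$49000 → base R$554600
  R$554600 × 23% = R$127558

General income tax:
  R$107000 × 15% = R$16050
  R$219000 × 28% = R$61320
  R$207300 × 32% = R$66336
  → R$143706

R$143706 > R$127558, so the general income tax governs.

R$143706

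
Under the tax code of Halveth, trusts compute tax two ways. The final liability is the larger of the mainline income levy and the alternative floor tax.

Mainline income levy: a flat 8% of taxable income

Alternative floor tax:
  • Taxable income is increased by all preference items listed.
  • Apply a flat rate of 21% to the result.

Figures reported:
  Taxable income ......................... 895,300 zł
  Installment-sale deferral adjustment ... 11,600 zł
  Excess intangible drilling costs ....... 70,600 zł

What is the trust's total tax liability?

Alternative floor tax:
  Adjusted income: 895,300 zł + 11,600 zł + 70,600 zł = 977,500 zł
  977,500 zł × 21% = 205,275 zł

Mainline income levy:
  895,300 zł × 8% = 71,624 zł

205,275 zł > 71,624 zł, so the alternative floor tax is the binding amount.

205,275 zł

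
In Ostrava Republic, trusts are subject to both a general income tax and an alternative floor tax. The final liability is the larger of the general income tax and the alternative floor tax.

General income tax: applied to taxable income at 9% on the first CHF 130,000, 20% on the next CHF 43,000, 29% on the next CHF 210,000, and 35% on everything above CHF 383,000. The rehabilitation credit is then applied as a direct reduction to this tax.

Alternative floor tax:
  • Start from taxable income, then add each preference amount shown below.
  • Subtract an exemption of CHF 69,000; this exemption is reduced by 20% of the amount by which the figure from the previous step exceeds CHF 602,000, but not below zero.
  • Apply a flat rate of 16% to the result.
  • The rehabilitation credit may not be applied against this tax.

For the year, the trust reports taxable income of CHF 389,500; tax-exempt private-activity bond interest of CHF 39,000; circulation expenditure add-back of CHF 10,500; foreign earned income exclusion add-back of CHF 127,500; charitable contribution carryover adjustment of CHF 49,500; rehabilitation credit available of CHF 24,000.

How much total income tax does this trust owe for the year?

CHF 87,968

Alternative floor tax:
  Adjusted income: CHF 389,500 + CHF 39,000 + CHF 10,500 + CHF 127,500 + CHF 49,500 = CHF 616,000
  Exemption: CHF 69,000 − 20% × (CHF 616,000 − CHF 602,000) = CHF 69,000 − CHF 2,800 = CHF 66,200
  Base: CHF 616,000 − CHF 66,200 = CHF 549,800
  CHF 549,800 × 16% = CHF 87,968

General income tax:
  CHF 130,000 × 9% = CHF 11,700
  CHF 43,000 × 20% = CHF 8,600
  CHF 210,000 × 29% = CHF 60,900
  CHF 6,500 × 35% = CHF 2,275
  → CHF 83,475
  Less rehabilitation credit CHF 24,000 → CHF 59,475

CHF 87,968 > CHF 59,475, so the alternative floor tax is the binding amount.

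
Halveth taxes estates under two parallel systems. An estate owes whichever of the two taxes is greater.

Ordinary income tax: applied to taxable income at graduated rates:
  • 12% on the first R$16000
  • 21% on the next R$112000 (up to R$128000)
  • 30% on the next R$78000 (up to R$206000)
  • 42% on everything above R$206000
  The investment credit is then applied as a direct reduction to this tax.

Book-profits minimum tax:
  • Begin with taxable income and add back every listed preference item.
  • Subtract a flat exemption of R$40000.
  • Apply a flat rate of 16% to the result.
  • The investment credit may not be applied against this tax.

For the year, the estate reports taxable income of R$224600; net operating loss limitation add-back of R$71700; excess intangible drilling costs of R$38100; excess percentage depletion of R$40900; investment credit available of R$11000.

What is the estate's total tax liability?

R$53648

Book-profits minimum tax:
  Adjusted income: R$224600 + R$71700 + R$38100 + R$40900 = R$375300
  Less exemption R$40000 → base R$335300
  R$335300 × 16% = R$53648

Ordinary income tax:
  R$16000 × 12% = R$1920
  R$112000 × 21% = R$23520
  R$78000 × 30% = R$23400
  R$18600 × 42% = R$7812
  → R$56652
  Less investment credit R$11000 → R$45652

R$53648 > R$45652, so the book-profits minimum tax is the binding amount.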